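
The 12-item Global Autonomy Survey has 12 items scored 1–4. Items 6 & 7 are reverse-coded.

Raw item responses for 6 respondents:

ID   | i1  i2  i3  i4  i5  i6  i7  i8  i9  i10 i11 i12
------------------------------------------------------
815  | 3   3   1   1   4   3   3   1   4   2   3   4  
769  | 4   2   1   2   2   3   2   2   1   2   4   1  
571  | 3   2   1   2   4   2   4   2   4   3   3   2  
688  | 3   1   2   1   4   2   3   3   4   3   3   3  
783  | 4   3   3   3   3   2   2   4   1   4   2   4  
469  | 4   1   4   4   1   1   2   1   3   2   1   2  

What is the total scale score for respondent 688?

Respondent 688 raw: 3, 1, 2, 1, 4, 2, 3, 3, 4, 3, 3, 3.
Reverse-coded (on a 1–4 scale, reversed = 5 − raw):
  item 1: 3
  item 2: 1
  item 3: 2
  item 4: 1
  item 5: 4
  item 6: 5 − 2 = 3
  item 7: 5 − 3 = 2
  item 8: 3
  item 9: 4
  item 10: 3
  item 11: 3
  item 12: 3
Sum = 3 + 1 + 2 + 1 + 4 + 3 + 2 + 3 + 4 + 3 + 3 + 3 = 32

32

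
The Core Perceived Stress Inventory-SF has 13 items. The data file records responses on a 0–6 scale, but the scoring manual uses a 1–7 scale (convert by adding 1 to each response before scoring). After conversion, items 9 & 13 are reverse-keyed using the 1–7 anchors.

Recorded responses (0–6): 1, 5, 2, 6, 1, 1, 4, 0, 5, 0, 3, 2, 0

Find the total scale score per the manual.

Convert to 1–7: 2, 6, 3, 7, 2, 2, 5, 1, 6, 1, 4, 3, 1
Reverse-coded (reversed = (1+7) − raw = 8 − raw):
  item 9: 8 − 6 = 2
  item 13: 8 − 1 = 7
Scored: 2, 6, 3, 7, 2, 2, 5, 1, 2, 1, 4, 3, 7
Total = 45

45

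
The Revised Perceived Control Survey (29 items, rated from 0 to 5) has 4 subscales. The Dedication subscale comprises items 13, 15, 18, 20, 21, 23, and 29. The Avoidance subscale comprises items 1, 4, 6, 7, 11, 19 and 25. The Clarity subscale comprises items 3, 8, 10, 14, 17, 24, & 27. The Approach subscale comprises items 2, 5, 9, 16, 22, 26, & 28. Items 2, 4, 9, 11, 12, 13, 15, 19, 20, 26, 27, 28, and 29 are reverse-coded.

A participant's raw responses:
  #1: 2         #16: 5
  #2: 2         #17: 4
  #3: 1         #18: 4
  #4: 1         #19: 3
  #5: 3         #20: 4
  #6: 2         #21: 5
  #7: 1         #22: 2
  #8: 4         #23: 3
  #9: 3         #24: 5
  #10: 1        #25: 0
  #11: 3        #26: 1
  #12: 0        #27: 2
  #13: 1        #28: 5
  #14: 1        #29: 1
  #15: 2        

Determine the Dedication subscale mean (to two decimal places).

Dedication items: 13, 15, 18, 20, 21, 23, 29.
Of these, items 13, 15, 20, & 29 are reverse-coded; reverse-coded value = 5 − response.
  item 13: 5 − 1 = 4
  item 15: 5 − 2 = 3
  item 18: 4
  item 20: 5 − 4 = 1
  item 21: 5
  item 23: 3
  item 29: 5 − 1 = 4
Sum = 4 + 3 + 4 + 1 + 5 + 3 + 4 = 24
Mean = 24 / 7 = 3.43

3.43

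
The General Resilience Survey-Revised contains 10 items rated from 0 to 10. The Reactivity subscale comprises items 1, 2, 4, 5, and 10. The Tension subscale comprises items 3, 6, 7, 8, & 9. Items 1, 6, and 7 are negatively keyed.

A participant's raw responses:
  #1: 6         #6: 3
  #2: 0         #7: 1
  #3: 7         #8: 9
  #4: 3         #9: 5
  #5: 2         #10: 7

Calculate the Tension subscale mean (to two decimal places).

7.40

Tension items: 3, 6, 7, 8, 9.
Of these, items 6 & 7 are negatively keyed; on a 0–10 scale, reversed = 10 − raw.
  item 3: 7
  item 6: 10 − 3 = 7
  item 7: 10 − 1 = 9
  item 8: 9
  item 9: 5
Sum = 7 + 7 + 9 + 9 + 5 = 37
Mean = 37 / 5 = 7.40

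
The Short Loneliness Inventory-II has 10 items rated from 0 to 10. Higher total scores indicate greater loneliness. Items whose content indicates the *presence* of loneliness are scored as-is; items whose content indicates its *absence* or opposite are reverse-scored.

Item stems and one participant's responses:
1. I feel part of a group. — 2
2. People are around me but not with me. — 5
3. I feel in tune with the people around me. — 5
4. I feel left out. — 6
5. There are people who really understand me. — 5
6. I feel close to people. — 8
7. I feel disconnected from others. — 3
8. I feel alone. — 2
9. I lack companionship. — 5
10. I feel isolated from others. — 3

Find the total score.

44

Items 1, 3, 5, 6 describe the absence/opposite of loneliness → reverse-score.
on a 0–10 scale, reversed = 10 − raw.
  item 1: 10 − 2 = 8
  item 2: 5
  item 3: 10 − 5 = 5
  item 4: 6
  item 5: 10 − 5 = 5
  item 6: 10 − 8 = 2
  item 7: 3
  item 8: 2
  item 9: 5
  item 10: 3
Total = 8 + 5 + 5 + 6 + 5 + 2 + 3 + 2 + 5 + 3 = 44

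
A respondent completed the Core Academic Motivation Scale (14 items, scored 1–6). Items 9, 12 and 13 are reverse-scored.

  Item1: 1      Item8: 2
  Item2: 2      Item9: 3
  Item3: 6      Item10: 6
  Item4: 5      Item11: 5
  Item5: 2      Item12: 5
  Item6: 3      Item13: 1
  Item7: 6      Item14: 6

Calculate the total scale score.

Reverse-scored items use 7 − raw:
  item 9: 7 − 3 = 4
  item 12: 7 − 5 = 2
  item 13: 7 − 1 = 6
Scored items: 1, 2, 6, 5, 2, 3, 6, 2, 4, 6, 5, 2, 6, 6
Total = 1 + 2 + 6 + 5 + 2 + 3 + 6 + 2 + 4 + 6 + 5 + 2 + 6 + 6 = 56

56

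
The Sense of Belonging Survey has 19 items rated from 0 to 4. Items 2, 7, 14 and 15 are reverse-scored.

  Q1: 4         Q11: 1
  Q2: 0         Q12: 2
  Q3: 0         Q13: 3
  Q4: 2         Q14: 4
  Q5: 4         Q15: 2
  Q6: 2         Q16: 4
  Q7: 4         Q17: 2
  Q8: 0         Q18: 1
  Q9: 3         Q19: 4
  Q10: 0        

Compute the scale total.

38

Apply reverse scoring (on a 0–4 scale, reversed = 4 − raw):
  item 2: 4 − 0 = 4
  item 7: 4 − 4 = 0
  item 14: 4 − 4 = 0
  item 15: 4 − 2 = 2
Scored responses: 4, 4, 0, 2, 4, 2, 0, 0, 3, 0, 1, 2, 3, 0, 2, 4, 2, 1, 4
Total = 4 + 4 + 0 + 2 + 4 + 2 + 0 + 0 + 3 + 0 + 1 + 2 + 3 + 0 + 2 + 4 + 2 + 1 + 4 = 38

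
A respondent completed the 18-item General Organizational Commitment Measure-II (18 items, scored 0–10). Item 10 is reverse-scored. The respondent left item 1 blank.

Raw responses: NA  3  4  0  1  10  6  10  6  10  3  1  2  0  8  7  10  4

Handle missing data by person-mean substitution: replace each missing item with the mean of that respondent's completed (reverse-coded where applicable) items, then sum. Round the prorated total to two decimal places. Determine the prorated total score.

79.41

Reverse-coded (reverse-coded value = 10 − response):
  item 10: 10 − 10 = 0
Completed scored items (17 of 18): 3, 4, 0, 1, 10, 6, 10, 6, 0, 3, 1, 2, 0, 8, 7, 10, 4; sum = 75.
Person mean = 75 / 17 ≈ 4.4118
Prorated total = (75 / 17) × 18 = 79.41 (to 2 dp)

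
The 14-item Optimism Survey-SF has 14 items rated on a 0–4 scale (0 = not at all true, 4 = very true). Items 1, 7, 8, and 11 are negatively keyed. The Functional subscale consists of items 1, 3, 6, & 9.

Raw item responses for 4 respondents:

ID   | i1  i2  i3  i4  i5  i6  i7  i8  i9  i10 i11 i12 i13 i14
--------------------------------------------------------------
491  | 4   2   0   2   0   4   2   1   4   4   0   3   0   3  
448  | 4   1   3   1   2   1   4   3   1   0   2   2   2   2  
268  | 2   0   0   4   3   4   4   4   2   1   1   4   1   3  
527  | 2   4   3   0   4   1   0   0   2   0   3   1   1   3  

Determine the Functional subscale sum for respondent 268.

Respondent 268 raw: 2, 0, 0, 4, 3, 4, 4, 4, 2, 1, 1, 4, 1, 3.
Functional items: 1, 3, 6, 9.
Reverse-coded (reverse-coded value = 4 − response):
  item 1: 4 − 2 = 2
  item 3: 0
  item 6: 4
  item 9: 2
Sum = 2 + 0 + 4 + 2 = 8

8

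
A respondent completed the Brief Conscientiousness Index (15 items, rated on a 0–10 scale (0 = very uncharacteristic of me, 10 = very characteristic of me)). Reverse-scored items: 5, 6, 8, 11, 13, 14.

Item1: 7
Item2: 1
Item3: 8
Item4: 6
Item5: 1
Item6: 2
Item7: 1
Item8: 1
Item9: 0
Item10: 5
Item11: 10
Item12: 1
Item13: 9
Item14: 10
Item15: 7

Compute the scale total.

Raw sum = 69. Reverse-scored items: 5, 6, 8, 11, 13, 14; their raw sum = 33.
Each reversal replaces raw with 10 − raw, changing the total by 10 − 2·raw per item.
Total = 69 + 6·10 − 2·33 = 69 + 60 − 66 = 63

63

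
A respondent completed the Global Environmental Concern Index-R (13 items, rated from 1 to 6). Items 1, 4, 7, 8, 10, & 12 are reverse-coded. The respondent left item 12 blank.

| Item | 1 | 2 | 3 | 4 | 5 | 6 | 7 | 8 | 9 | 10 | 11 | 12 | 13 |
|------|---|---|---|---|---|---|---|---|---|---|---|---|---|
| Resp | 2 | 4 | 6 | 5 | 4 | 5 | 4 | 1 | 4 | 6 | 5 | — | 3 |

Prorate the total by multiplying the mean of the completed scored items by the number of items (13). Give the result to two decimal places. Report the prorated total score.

52.00

Reverse-coded (reverse-coded value = 7 − response):
  item 1: 7 − 2 = 5
  item 4: 7 − 5 = 2
  item 7: 7 − 4 = 3
  item 8: 7 − 1 = 6
  item 10: 7 − 6 = 1
Completed scored items (12 of 13): 5, 4, 6, 2, 4, 5, 3, 6, 4, 1, 5, 3; sum = 48.
Person mean = 48 / 12 ≈ 4.0000
Prorated total = (48 / 12) × 13 = 52.00 (to 2 dp)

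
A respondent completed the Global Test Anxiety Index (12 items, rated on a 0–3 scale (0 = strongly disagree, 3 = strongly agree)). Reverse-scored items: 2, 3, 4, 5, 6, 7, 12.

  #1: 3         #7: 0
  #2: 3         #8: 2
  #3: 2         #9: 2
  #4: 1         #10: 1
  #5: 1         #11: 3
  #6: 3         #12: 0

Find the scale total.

22

Raw sum = 21. Reverse-scored items: 2, 3, 4, 5, 6, 7, 12; their raw sum = 10.
Each reversal replaces raw with 3 − raw, changing the total by 3 − 2·raw per item.
Total = 21 + 7·3 − 2·10 = 21 + 21 − 20 = 22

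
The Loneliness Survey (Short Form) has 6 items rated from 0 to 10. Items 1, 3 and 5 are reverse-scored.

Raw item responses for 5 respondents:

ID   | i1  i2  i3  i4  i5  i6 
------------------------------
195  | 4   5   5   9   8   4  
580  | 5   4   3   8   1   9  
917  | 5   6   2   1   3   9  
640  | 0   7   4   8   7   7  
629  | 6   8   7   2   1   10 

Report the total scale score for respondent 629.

36

Respondent 629 raw: 6, 8, 7, 2, 1, 10.
Reverse-coded (on a 0–10 scale, reversed = 10 − raw):
  item 1: 10 − 6 = 4
  item 2: 8
  item 3: 10 − 7 = 3
  item 4: 2
  item 5: 10 − 1 = 9
  item 6: 10
Sum = 4 + 8 + 3 + 2 + 9 + 10 = 36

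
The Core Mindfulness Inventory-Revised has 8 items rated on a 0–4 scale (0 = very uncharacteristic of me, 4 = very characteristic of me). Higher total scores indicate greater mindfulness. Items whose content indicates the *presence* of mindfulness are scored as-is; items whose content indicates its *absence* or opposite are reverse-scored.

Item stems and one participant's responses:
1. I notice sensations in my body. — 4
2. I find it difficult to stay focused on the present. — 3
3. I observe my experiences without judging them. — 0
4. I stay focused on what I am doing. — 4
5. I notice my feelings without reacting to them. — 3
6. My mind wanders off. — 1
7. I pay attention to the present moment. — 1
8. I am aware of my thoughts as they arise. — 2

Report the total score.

18

Items 2, 6 describe the absence/opposite of mindfulness → reverse-score.
on a 0–4 scale, reversed = 4 − raw.
  item 1: 4
  item 2: 4 − 3 = 1
  item 3: 0
  item 4: 4
  item 5: 3
  item 6: 4 − 1 = 3
  item 7: 1
  item 8: 2
Total = 4 + 1 + 0 + 4 + 3 + 3 + 1 + 2 = 18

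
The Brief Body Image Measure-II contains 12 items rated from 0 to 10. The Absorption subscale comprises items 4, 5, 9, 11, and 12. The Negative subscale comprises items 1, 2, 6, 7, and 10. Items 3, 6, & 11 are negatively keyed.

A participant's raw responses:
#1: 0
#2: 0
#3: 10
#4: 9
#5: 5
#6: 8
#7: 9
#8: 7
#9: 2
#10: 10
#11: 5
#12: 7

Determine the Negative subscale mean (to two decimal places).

Negative items: 1, 2, 6, 7, 10.
Of these, item 6 is negatively keyed; reverse-coded value = 10 − response.
  item 1: 0
  item 2: 0
  item 6: 10 − 8 = 2
  item 7: 9
  item 10: 10
Sum = 0 + 0 + 2 + 9 + 10 = 21
Mean = 21 / 5 = 4.20

4.20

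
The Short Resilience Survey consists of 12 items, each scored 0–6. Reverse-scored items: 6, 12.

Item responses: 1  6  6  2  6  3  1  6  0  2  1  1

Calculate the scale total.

39

Reversing items 6 & 12 with 6 − raw:
Total = 1 + 6 + 6 + 2 + 6 + (6−3) + 1 + 6 + 0 + 2 + 1 + (6−1)
      = 1 + 6 + 6 + 2 + 6 + 3 + 1 + 6 + 0 + 2 + 1 + 5 = 39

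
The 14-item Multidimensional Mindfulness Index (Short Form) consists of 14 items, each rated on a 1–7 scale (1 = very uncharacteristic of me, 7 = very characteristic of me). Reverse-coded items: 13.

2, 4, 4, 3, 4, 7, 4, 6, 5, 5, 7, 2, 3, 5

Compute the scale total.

Apply reverse scoring (reversed = (1+7) − raw = 8 − raw):
  item 13: 8 − 3 = 5
Scored items: 2, 4, 4, 3, 4, 7, 4, 6, 5, 5, 7, 2, 5, 5
Total = 2 + 4 + 4 + 3 + 4 + 7 + 4 + 6 + 5 + 5 + 7 + 2 + 5 + 5 = 63

63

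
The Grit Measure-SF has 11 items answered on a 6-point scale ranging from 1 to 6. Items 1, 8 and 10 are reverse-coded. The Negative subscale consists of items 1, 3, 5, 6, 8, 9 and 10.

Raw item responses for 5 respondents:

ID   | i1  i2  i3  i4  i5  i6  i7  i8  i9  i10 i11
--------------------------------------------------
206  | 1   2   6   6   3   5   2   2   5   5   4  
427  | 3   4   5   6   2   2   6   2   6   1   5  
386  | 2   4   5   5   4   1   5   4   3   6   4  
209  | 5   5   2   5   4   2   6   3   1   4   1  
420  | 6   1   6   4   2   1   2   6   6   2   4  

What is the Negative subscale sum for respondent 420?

Respondent 420 raw: 6, 1, 6, 4, 2, 1, 2, 6, 6, 2, 4.
Negative items: 1, 3, 5, 6, 8, 9, 10.
Reverse-coded (on a 1–6 scale, reversed = 7 − raw):
  item 1: 7 − 6 = 1
  item 3: 6
  item 5: 2
  item 6: 1
  item 8: 7 − 6 = 1
  item 9: 6
  item 10: 7 − 2 = 5
Sum = 1 + 6 + 2 + 1 + 1 + 6 + 5 = 22

22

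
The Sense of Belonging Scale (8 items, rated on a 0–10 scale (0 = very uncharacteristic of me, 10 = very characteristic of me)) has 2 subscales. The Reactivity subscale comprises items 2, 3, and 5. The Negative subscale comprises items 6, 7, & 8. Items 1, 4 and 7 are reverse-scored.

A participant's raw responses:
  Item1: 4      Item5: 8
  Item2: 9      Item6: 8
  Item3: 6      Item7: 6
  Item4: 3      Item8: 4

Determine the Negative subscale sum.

16

Negative items: 6, 7, 8.
Of these, item 7 is reverse-scored; reverse-coded value = 10 − response.
  item 6: 8
  item 7: 10 − 6 = 4
  item 8: 4
Sum = 8 + 4 + 4 = 16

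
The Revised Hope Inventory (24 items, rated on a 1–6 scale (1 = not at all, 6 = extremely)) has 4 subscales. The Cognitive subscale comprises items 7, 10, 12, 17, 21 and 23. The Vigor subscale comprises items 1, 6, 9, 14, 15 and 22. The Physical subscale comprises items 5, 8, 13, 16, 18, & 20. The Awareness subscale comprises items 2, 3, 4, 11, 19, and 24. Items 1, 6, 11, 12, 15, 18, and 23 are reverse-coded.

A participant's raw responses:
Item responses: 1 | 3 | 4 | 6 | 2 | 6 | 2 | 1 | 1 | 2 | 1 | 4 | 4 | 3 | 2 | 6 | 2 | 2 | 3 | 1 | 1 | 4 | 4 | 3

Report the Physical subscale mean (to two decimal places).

Physical items: 5, 8, 13, 16, 18, 20.
Of these, item 18 is reverse-coded; reverse-coded value = 7 − response.
  item 5: 2
  item 8: 1
  item 13: 4
  item 16: 6
  item 18: 7 − 2 = 5
  item 20: 1
Sum = 2 + 1 + 4 + 6 + 5 + 1 = 19
Mean = 19 / 6 = 3.17

3.17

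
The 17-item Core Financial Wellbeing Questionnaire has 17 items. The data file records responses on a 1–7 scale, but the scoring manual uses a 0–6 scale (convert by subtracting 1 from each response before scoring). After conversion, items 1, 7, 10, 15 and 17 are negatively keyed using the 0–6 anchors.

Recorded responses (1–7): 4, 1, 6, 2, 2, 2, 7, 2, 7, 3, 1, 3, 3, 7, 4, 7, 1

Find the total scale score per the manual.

Convert to 0–6: 3, 0, 5, 1, 1, 1, 6, 1, 6, 2, 0, 2, 2, 6, 3, 6, 0
Reverse-coded (on a 0–6 scale, reversed = 6 − raw):
  item 1: 6 − 3 = 3
  item 7: 6 − 6 = 0
  item 10: 6 − 2 = 4
  item 15: 6 − 3 = 3
  item 17: 6 − 0 = 6
Scored: 3, 0, 5, 1, 1, 1, 0, 1, 6, 4, 0, 2, 2, 6, 3, 6, 6
Total = 47

47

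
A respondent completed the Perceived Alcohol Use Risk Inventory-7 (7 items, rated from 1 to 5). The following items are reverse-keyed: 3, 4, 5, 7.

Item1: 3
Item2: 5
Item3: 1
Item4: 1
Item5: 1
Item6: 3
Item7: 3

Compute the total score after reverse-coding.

Reverse-coded items (reverse-coded value = 6 − response):
  item 3: 6 − 1 = 5
  item 4: 6 − 1 = 5
  item 5: 6 − 1 = 5
  item 7: 6 − 3 = 3
Scored items: 3, 5, 5, 5, 5, 3, 3
Total = 3 + 5 + 5 + 5 + 5 + 3 + 3 = 29

29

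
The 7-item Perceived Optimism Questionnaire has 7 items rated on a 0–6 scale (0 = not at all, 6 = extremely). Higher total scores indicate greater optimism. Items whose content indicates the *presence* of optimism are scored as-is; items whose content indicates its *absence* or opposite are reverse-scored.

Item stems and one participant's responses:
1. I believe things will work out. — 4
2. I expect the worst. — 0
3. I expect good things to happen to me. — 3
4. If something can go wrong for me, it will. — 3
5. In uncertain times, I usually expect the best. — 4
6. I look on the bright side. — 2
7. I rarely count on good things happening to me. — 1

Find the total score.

Items 2, 4, 7 describe the absence/opposite of optimism → reverse-score.
reversed = (0+6) − raw = 6 − raw.
  item 1: 4
  item 2: 6 − 0 = 6
  item 3: 3
  item 4: 6 − 3 = 3
  item 5: 4
  item 6: 2
  item 7: 6 − 1 = 5
Total = 4 + 6 + 3 + 3 + 4 + 2 + 5 = 27

27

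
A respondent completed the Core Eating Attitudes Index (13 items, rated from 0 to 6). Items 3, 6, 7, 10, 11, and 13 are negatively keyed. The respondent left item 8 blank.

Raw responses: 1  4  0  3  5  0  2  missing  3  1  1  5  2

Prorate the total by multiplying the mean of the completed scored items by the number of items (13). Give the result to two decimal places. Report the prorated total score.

Reverse-coded (reverse-coded value = 6 − response):
  item 3: 6 − 0 = 6
  item 6: 6 − 0 = 6
  item 7: 6 − 2 = 4
  item 10: 6 − 1 = 5
  item 11: 6 − 1 = 5
  item 13: 6 − 2 = 4
Completed scored items (12 of 13): 1, 4, 6, 3, 5, 6, 4, 3, 5, 5, 5, 4; sum = 51.
Person mean = 51 / 12 ≈ 4.2500
Prorated total = (51 / 12) × 13 = 55.25 (to 2 dp)

55.25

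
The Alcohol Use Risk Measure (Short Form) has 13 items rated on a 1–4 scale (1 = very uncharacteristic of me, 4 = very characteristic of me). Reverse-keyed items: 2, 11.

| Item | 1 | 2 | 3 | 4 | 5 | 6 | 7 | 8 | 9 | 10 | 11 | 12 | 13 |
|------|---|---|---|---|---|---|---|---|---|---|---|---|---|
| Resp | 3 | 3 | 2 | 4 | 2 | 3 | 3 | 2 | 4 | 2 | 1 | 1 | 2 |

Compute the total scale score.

Raw sum = 32. Reverse-keyed items: 2, 11; their raw sum = 4.
Each reversal replaces raw with 5 − raw, changing the total by 5 − 2·raw per item.
Total = 32 + 2·5 − 2·4 = 32 + 10 − 8 = 34

34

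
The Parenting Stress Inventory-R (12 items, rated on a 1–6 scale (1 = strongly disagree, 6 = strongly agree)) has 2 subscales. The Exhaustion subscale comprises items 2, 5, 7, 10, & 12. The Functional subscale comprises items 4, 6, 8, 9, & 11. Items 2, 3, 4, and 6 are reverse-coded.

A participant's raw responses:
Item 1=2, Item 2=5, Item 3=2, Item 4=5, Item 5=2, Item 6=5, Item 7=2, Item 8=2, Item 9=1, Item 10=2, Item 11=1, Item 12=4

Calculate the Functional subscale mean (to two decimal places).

Functional items: 4, 6, 8, 9, 11.
Of these, items 4 & 6 are reverse-coded; reverse-coded value = 7 − response.
  item 4: 7 − 5 = 2
  item 6: 7 − 5 = 2
  item 8: 2
  item 9: 1
  item 11: 1
Sum = 2 + 2 + 2 + 1 + 1 = 8
Mean = 8 / 5 = 1.60

1.60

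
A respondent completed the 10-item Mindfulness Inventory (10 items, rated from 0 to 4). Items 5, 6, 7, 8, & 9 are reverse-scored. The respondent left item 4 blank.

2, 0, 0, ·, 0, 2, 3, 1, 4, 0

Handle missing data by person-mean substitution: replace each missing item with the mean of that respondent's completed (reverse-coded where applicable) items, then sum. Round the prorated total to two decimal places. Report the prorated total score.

13.33

Reverse-coded (reversed = (0+4) − raw = 4 − raw):
  item 5: 4 − 0 = 4
  item 6: 4 − 2 = 2
  item 7: 4 − 3 = 1
  item 8: 4 − 1 = 3
  item 9: 4 − 4 = 0
Completed scored items (9 of 10): 2, 0, 0, 4, 2, 1, 3, 0, 0; sum = 12.
Person mean = 12 / 9 ≈ 1.3333
Prorated total = (12 / 9) × 10 = 13.33 (to 2 dp)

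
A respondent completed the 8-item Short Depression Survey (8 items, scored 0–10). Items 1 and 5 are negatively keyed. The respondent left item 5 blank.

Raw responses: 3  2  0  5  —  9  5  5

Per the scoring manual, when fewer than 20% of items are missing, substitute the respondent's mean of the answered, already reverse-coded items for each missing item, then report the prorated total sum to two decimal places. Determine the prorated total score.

37.71

Reverse-coded (reversed = (0+10) − raw = 10 − raw):
  item 1: 10 − 3 = 7
Completed scored items (7 of 8): 7, 2, 0, 5, 9, 5, 5; sum = 33.
Person mean = 33 / 7 ≈ 4.7143
Prorated total = (33 / 7) × 8 = 37.71 (to 2 dp)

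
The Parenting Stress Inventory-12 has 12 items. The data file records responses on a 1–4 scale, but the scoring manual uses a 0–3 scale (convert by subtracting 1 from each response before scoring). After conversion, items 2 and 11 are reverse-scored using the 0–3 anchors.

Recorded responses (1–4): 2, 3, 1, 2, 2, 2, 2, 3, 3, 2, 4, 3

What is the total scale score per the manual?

Convert to 0–3: 1, 2, 0, 1, 1, 1, 1, 2, 2, 1, 3, 2
Reverse-coded (on a 0–3 scale, reversed = 3 − raw):
  item 2: 3 − 2 = 1
  item 11: 3 − 3 = 0
Scored: 1, 1, 0, 1, 1, 1, 1, 2, 2, 1, 0, 2
Total = 13

13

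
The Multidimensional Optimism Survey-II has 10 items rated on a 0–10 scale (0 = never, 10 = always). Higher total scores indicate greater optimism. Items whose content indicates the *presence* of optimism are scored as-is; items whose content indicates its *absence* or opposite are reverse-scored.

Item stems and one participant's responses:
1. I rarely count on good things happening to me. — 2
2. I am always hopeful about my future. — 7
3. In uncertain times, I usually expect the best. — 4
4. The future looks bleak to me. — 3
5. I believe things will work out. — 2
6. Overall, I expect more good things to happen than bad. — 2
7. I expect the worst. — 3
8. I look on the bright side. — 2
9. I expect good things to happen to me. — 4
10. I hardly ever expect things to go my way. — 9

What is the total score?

44

Items 1, 4, 7, 10 describe the absence/opposite of optimism → reverse-score.
on a 0–10 scale, reversed = 10 − raw.
  item 1: 10 − 2 = 8
  item 2: 7
  item 3: 4
  item 4: 10 − 3 = 7
  item 5: 2
  item 6: 2
  item 7: 10 − 3 = 7
  item 8: 2
  item 9: 4
  item 10: 10 − 9 = 1
Total = 8 + 7 + 4 + 7 + 2 + 2 + 7 + 2 + 4 + 1 = 44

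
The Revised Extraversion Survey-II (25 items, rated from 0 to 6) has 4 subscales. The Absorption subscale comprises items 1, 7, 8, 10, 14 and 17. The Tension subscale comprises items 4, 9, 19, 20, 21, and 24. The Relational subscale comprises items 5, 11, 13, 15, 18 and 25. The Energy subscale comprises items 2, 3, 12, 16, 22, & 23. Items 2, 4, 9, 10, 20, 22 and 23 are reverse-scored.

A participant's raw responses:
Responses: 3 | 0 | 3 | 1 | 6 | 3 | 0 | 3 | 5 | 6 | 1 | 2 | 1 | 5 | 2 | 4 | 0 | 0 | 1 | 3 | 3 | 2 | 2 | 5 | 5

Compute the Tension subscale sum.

Tension items: 4, 9, 19, 20, 21, 24.
Of these, items 4, 9 and 20 are reverse-scored; reverse-coded value = 6 − response.
  item 4: 6 − 1 = 5
  item 9: 6 − 5 = 1
  item 19: 1
  item 20: 6 − 3 = 3
  item 21: 3
  item 24: 5
Sum = 5 + 1 + 1 + 3 + 3 + 5 = 18

18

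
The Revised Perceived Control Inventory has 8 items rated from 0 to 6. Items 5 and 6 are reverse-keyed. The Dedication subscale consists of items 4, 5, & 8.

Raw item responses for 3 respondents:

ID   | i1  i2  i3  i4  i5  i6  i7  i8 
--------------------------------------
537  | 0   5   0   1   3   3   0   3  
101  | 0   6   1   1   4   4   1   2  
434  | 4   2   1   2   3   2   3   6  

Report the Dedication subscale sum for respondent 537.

Respondent 537 raw: 0, 5, 0, 1, 3, 3, 0, 3.
Dedication items: 4, 5, 8.
Reverse-coded (on a 0–6 scale, reversed = 6 − raw):
  item 4: 1
  item 5: 6 − 3 = 3
  item 8: 3
Sum = 1 + 3 + 3 = 7

7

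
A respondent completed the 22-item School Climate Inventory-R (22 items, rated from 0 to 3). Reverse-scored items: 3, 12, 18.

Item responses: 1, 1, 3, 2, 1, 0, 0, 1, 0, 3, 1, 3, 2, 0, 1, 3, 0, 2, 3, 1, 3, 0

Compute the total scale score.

24

Reversing items 3, 12, & 18 with 3 − raw:
Total = 1 + 1 + (3−3) + 2 + 1 + 0 + 0 + 1 + 0 + 3 + 1 + (3−3) + 2 + 0 + 1 + 3 + 0 + (3−2) + 3 + 1 + 3 + 0
      = 1 + 1 + 0 + 2 + 1 + 0 + 0 + 1 + 0 + 3 + 1 + 0 + 2 + 0 + 1 + 3 + 0 + 1 + 3 + 1 + 3 + 0 = 24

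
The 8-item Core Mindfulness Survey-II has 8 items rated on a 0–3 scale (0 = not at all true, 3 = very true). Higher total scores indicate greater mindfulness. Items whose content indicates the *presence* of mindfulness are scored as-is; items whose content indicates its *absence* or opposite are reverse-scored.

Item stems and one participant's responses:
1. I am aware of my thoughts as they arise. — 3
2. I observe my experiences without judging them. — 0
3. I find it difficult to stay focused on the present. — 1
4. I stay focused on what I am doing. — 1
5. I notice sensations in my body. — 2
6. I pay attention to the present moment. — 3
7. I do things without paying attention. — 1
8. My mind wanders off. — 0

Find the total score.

16

Items 3, 7, 8 describe the absence/opposite of mindfulness → reverse-score.
reverse-coded value = 3 − response.
  item 1: 3
  item 2: 0
  item 3: 3 − 1 = 2
  item 4: 1
  item 5: 2
  item 6: 3
  item 7: 3 − 1 = 2
  item 8: 3 − 0 = 3
Total = 3 + 0 + 2 + 1 + 2 + 3 + 2 + 3 = 16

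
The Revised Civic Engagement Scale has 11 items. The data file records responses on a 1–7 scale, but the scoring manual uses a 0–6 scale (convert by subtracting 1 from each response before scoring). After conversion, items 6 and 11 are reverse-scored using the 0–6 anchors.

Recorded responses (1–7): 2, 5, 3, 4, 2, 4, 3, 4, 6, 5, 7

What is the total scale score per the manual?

28

Convert to 0–6: 1, 4, 2, 3, 1, 3, 2, 3, 5, 4, 6
Reverse-coded (on a 0–6 scale, reversed = 6 − raw):
  item 6: 6 − 3 = 3
  item 11: 6 − 6 = 0
Scored: 1, 4, 2, 3, 1, 3, 2, 3, 5, 4, 0
Total = 28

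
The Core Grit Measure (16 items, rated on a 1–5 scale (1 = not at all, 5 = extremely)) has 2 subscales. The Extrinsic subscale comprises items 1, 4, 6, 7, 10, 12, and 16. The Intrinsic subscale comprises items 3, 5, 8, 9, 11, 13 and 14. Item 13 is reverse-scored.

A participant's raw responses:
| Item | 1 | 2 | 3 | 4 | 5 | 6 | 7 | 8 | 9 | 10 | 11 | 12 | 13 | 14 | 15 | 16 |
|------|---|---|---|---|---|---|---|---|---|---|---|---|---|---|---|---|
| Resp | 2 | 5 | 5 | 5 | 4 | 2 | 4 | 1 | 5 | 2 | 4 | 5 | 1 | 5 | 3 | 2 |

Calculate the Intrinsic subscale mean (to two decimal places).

Intrinsic items: 3, 5, 8, 9, 11, 13, 14.
Of these, item 13 is reverse-scored; reversed = (1+5) − raw = 6 − raw.
  item 3: 5
  item 5: 4
  item 8: 1
  item 9: 5
  item 11: 4
  item 13: 6 − 1 = 5
  item 14: 5
Sum = 5 + 4 + 1 + 5 + 4 + 5 + 5 = 29
Mean = 29 / 7 = 4.14

4.14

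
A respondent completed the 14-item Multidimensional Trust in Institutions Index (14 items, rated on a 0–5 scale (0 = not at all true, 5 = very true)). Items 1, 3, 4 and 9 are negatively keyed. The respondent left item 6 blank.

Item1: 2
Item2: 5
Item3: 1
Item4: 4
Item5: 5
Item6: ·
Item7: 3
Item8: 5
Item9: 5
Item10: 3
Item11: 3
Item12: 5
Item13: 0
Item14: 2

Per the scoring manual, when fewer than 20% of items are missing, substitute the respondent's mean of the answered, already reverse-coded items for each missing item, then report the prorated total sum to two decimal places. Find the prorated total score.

Reverse-coded (reverse-coded value = 5 − response):
  item 1: 5 − 2 = 3
  item 3: 5 − 1 = 4
  item 4: 5 − 4 = 1
  item 9: 5 − 5 = 0
Completed scored items (13 of 14): 3, 5, 4, 1, 5, 3, 5, 0, 3, 3, 5, 0, 2; sum = 39.
Person mean = 39 / 13 ≈ 3.0000
Prorated total = (39 / 13) × 14 = 42.00 (to 2 dp)

42.00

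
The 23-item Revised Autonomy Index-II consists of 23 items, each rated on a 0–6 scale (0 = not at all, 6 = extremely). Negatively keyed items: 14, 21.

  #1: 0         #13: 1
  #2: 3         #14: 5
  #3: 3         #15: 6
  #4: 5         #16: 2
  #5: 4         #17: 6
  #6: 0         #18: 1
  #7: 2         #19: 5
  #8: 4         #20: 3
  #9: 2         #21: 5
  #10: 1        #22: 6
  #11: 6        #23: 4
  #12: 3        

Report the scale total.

69

Reversing items 14 and 21 with 6 − raw:
Total = 0 + 3 + 3 + 5 + 4 + 0 + 2 + 4 + 2 + 1 + 6 + 3 + 1 + (6−5) + 6 + 2 + 6 + 1 + 5 + 3 + (6−5) + 6 + 4
      = 0 + 3 + 3 + 5 + 4 + 0 + 2 + 4 + 2 + 1 + 6 + 3 + 1 + 1 + 6 + 2 + 6 + 1 + 5 + 3 + 1 + 6 + 4 = 69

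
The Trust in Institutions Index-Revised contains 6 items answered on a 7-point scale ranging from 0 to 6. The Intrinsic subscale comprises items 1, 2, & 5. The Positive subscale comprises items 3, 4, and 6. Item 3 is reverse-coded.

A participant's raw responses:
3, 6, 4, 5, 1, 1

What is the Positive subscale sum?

8

Positive items: 3, 4, 6.
Of these, item 3 is reverse-coded; on a 0–6 scale, reversed = 6 − raw.
  item 3: 6 − 4 = 2
  item 4: 5
  item 6: 1
Sum = 2 + 5 + 1 = 8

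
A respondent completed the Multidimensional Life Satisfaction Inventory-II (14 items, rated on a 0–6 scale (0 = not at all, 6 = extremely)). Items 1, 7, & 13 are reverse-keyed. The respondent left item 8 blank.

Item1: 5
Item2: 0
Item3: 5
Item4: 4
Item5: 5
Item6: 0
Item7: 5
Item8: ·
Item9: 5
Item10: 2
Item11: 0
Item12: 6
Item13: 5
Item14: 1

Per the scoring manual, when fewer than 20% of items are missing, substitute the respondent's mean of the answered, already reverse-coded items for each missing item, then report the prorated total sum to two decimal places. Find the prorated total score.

Reverse-coded (reversed = (0+6) − raw = 6 − raw):
  item 1: 6 − 5 = 1
  item 7: 6 − 5 = 1
  item 13: 6 − 5 = 1
Completed scored items (13 of 14): 1, 0, 5, 4, 5, 0, 1, 5, 2, 0, 6, 1, 1; sum = 31.
Person mean = 31 / 13 ≈ 2.3846
Prorated total = (31 / 13) × 14 = 33.38 (to 2 dp)

33.38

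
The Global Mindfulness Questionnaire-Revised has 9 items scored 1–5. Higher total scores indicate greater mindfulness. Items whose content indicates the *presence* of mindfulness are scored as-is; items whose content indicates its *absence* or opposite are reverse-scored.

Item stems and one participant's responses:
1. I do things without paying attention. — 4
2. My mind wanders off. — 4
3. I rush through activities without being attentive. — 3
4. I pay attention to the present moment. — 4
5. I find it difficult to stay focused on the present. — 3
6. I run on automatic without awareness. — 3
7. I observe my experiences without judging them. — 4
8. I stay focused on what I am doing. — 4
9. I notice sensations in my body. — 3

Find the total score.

Items 1, 2, 3, 5, 6 describe the absence/opposite of mindfulness → reverse-score.
on a 1–5 scale, reversed = 6 − raw.
  item 1: 6 − 4 = 2
  item 2: 6 − 4 = 2
  item 3: 6 − 3 = 3
  item 4: 4
  item 5: 6 − 3 = 3
  item 6: 6 − 3 = 3
  item 7: 4
  item 8: 4
  item 9: 3
Total = 2 + 2 + 3 + 4 + 3 + 3 + 4 + 4 + 3 = 28

28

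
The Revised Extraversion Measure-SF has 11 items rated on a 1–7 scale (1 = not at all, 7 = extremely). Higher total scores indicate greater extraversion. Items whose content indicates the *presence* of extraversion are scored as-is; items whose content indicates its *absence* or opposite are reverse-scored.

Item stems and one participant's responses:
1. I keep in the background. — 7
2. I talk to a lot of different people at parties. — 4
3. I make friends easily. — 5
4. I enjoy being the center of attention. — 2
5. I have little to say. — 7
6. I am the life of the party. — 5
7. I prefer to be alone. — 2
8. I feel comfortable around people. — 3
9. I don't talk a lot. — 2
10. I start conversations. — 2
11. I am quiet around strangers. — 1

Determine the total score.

42

Items 1, 5, 7, 9, 11 describe the absence/opposite of extraversion → reverse-score.
reversed = (1+7) − raw = 8 − raw.
  item 1: 8 − 7 = 1
  item 2: 4
  item 3: 5
  item 4: 2
  item 5: 8 − 7 = 1
  item 6: 5
  item 7: 8 − 2 = 6
  item 8: 3
  item 9: 8 − 2 = 6
  item 10: 2
  item 11: 8 − 1 = 7
Total = 1 + 4 + 5 + 2 + 1 + 5 + 6 + 3 + 6 + 2 + 7 = 42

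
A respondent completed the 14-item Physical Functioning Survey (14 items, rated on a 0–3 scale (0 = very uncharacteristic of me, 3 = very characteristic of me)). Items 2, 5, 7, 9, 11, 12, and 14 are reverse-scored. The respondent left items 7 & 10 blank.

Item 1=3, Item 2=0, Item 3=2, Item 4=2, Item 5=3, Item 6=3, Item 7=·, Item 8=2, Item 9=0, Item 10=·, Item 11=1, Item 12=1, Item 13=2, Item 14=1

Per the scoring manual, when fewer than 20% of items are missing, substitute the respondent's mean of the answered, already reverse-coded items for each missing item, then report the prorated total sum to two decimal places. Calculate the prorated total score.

Reverse-coded (reversed = (0+3) − raw = 3 − raw):
  item 2: 3 − 0 = 3
  item 5: 3 − 3 = 0
  item 9: 3 − 0 = 3
  item 11: 3 − 1 = 2
  item 12: 3 − 1 = 2
  item 14: 3 − 1 = 2
Completed scored items (12 of 14): 3, 3, 2, 2, 0, 3, 2, 3, 2, 2, 2, 2; sum = 26.
Person mean = 26 / 12 ≈ 2.1667
Prorated total = (26 / 12) × 14 = 30.33 (to 2 dp)

30.33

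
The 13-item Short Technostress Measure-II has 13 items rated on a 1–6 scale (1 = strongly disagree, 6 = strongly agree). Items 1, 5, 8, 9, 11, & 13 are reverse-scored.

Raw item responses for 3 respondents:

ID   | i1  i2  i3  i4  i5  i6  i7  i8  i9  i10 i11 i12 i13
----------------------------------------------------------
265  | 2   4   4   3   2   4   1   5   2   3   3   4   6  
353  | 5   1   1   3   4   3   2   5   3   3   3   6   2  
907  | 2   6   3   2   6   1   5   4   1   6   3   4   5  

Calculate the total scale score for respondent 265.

Respondent 265 raw: 2, 4, 4, 3, 2, 4, 1, 5, 2, 3, 3, 4, 6.
Reverse-coded (reverse-coded value = 7 − response):
  item 1: 7 − 2 = 5
  item 2: 4
  item 3: 4
  item 4: 3
  item 5: 7 − 2 = 5
  item 6: 4
  item 7: 1
  item 8: 7 − 5 = 2
  item 9: 7 − 2 = 5
  item 10: 3
  item 11: 7 − 3 = 4
  item 12: 4
  item 13: 7 − 6 = 1
Sum = 5 + 4 + 4 + 3 + 5 + 4 + 1 + 2 + 5 + 3 + 4 + 4 + 1 = 45

45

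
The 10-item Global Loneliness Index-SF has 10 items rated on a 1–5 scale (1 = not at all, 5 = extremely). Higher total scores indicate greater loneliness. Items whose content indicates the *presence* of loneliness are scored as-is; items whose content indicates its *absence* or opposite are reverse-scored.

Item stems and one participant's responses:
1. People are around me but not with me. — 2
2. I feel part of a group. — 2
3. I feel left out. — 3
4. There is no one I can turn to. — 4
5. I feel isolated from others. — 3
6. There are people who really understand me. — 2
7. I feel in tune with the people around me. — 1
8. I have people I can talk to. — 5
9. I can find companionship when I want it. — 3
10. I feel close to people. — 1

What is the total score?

34

Items 2, 6, 7, 8, 9, 10 describe the absence/opposite of loneliness → reverse-score.
reversed = (1+5) − raw = 6 − raw.
  item 1: 2
  item 2: 6 − 2 = 4
  item 3: 3
  item 4: 4
  item 5: 3
  item 6: 6 − 2 = 4
  item 7: 6 − 1 = 5
  item 8: 6 − 5 = 1
  item 9: 6 − 3 = 3
  item 10: 6 − 1 = 5
Total = 2 + 4 + 3 + 4 + 3 + 4 + 5 + 1 + 3 + 5 = 34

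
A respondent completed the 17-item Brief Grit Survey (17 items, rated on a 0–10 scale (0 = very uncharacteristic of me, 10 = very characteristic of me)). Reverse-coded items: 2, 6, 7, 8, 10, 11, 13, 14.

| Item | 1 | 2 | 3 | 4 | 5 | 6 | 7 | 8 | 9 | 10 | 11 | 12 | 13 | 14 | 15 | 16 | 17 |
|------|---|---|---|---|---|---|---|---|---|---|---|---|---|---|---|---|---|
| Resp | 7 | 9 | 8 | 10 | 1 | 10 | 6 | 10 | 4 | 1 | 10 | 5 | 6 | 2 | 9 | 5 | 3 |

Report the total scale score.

78

Apply reverse scoring (on a 0–10 scale, reversed = 10 − raw):
  item 2: 10 − 9 = 1
  item 6: 10 − 10 = 0
  item 7: 10 − 6 = 4
  item 8: 10 − 10 = 0
  item 10: 10 − 1 = 9
  item 11: 10 − 10 = 0
  item 13: 10 − 6 = 4
  item 14: 10 − 2 = 8
Scored responses: 7, 1, 8, 10, 1, 0, 4, 0, 4, 9, 0, 5, 4, 8, 9, 5, 3
Total = 7 + 1 + 8 + 10 + 1 + 0 + 4 + 0 + 4 + 9 + 0 + 5 + 4 + 8 + 9 + 5 + 3 = 78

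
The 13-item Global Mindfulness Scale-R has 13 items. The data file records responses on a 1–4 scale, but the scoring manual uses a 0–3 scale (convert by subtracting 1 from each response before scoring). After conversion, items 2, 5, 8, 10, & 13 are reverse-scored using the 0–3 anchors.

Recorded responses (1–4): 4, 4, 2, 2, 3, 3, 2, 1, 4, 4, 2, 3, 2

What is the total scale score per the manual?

20

Convert to 0–3: 3, 3, 1, 1, 2, 2, 1, 0, 3, 3, 1, 2, 1
Reverse-coded (reversed = (0+3) − raw = 3 − raw):
  item 2: 3 − 3 = 0
  item 5: 3 − 2 = 1
  item 8: 3 − 0 = 3
  item 10: 3 − 3 = 0
  item 13: 3 − 1 = 2
Scored: 3, 0, 1, 1, 1, 2, 1, 3, 3, 0, 1, 2, 2
Total = 20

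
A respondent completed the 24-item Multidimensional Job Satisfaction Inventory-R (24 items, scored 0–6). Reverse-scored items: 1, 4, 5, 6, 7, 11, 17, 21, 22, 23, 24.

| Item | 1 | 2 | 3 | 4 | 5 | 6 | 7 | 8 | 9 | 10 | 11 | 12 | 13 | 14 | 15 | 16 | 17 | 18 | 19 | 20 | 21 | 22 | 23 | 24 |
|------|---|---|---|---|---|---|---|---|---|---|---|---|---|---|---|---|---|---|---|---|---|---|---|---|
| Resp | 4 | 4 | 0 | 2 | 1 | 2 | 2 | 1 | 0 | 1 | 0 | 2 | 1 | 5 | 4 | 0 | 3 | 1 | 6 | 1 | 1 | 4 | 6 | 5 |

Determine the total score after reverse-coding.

62

Reversing items 1, 4, 5, 6, 7, 11, 17, 21, 22, 23, and 24 with 6 − raw:
Total = (6−4) + 4 + 0 + (6−2) + (6−1) + (6−2) + (6−2) + 1 + 0 + 1 + (6−0) + 2 + 1 + 5 + 4 + 0 + (6−3) + 1 + 6 + 1 + (6−1) + (6−4) + (6−6) + (6−5)
      = 2 + 4 + 0 + 4 + 5 + 4 + 4 + 1 + 0 + 1 + 6 + 2 + 1 + 5 + 4 + 0 + 3 + 1 + 6 + 1 + 5 + 2 + 0 + 1 = 62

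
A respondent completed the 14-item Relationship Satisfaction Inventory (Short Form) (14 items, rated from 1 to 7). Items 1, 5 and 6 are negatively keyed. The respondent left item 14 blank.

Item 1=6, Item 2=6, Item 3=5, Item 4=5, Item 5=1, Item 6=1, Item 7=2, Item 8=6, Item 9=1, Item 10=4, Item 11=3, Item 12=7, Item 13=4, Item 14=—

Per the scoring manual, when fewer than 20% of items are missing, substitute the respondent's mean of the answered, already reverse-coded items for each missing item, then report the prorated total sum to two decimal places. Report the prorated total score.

Reverse-coded (reversed = (1+7) − raw = 8 − raw):
  item 1: 8 − 6 = 2
  item 5: 8 − 1 = 7
  item 6: 8 − 1 = 7
Completed scored items (13 of 14): 2, 6, 5, 5, 7, 7, 2, 6, 1, 4, 3, 7, 4; sum = 59.
Person mean = 59 / 13 ≈ 4.5385
Prorated total = (59 / 13) × 14 = 63.54 (to 2 dp)

63.54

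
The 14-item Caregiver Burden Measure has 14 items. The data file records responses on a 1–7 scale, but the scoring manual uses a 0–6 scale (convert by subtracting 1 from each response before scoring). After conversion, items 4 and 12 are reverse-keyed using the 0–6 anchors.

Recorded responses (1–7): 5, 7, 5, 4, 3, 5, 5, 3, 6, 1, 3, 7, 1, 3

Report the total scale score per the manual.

38

Convert to 0–6: 4, 6, 4, 3, 2, 4, 4, 2, 5, 0, 2, 6, 0, 2
Reverse-coded (reversed = (0+6) − raw = 6 − raw):
  item 4: 6 − 3 = 3
  item 12: 6 − 6 = 0
Scored: 4, 6, 4, 3, 2, 4, 4, 2, 5, 0, 2, 0, 0, 2
Total = 38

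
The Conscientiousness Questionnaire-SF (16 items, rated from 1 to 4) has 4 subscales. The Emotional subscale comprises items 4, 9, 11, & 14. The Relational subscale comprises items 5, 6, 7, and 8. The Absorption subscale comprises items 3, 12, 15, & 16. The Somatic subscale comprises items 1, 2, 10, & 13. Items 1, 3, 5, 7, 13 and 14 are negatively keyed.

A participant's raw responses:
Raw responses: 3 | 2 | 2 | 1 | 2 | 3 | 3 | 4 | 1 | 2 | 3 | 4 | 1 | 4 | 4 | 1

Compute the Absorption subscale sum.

12

Absorption items: 3, 12, 15, 16.
Of these, item 3 is negatively keyed; reverse-coded value = 5 − response.
  item 3: 5 − 2 = 3
  item 12: 4
  item 15: 4
  item 16: 1
Sum = 3 + 4 + 4 + 1 = 12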